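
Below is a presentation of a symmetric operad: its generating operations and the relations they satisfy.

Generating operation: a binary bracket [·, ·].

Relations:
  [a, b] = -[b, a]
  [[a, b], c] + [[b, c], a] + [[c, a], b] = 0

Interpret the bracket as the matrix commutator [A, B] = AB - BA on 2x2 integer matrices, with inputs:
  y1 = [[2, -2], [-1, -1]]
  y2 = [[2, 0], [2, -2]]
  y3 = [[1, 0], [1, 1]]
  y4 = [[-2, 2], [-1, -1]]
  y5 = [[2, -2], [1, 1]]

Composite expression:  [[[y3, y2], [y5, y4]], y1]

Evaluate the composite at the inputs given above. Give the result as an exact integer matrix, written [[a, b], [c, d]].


[y3, y2] = [[0, 0], [4, 0]]
[y5, y4] = [[0, 0], [0, 0]]
[[y3, y2], [y5, y4]] = [[0, 0], [0, 0]]
[[[y3, y2], [y5, y4]], y1] = [[0, 0], [0, 0]]

[[0, 0], [0, 0]]


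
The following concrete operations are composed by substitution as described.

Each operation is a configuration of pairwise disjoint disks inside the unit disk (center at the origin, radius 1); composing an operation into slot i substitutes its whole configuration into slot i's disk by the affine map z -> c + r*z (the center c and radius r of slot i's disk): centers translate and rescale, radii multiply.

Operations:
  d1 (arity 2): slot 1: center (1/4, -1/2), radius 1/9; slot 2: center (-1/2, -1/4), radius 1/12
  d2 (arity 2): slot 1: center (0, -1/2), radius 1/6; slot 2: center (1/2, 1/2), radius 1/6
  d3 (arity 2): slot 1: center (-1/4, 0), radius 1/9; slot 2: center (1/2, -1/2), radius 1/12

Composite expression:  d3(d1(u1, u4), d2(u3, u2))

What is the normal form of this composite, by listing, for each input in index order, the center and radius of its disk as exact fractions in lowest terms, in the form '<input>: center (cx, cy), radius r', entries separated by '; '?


u1: center (-2/9, -1/18), radius 1/81; u2: center (13/24, -11/24), radius 1/72; u3: center (1/2, -13/24), radius 1/72; u4: center (-11/36, -1/36), radius 1/108

Only the slot chain above each u matters under d3; compose those maps.
input u1: applying the 2 nested substitutions gives center (-2/9, -1/18), radius 1/81
input u4: applying the 2 nested substitutions gives center (-11/36, -1/36), radius 1/108
input u3: applying the 2 nested substitutions gives center (1/2, -13/24), radius 1/72
input u2: applying the 2 nested substitutions gives center (13/24, -11/24), radius 1/72


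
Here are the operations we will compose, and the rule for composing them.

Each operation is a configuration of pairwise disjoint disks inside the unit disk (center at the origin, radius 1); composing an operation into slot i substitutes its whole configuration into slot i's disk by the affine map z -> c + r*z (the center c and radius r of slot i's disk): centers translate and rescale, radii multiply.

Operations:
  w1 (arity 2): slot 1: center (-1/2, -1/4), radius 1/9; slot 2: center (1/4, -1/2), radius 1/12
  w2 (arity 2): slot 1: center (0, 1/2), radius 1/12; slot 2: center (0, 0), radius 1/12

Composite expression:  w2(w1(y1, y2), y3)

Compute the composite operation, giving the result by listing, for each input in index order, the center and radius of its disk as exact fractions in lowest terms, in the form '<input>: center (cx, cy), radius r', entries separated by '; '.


y1: center (-1/24, 23/48), radius 1/108; y2: center (1/48, 11/24), radius 1/144; y3: center (0, 0), radius 1/12

Each y-disk chains the slot maps above it in w2; radii multiply.
tracing y1 down its 2-map path: center (-1/24, 23/48), radius 1/108
tracing y2 down its 2-map path: center (1/48, 11/24), radius 1/144
tracing y3 down its 1-map path: center (0, 0), radius 1/12


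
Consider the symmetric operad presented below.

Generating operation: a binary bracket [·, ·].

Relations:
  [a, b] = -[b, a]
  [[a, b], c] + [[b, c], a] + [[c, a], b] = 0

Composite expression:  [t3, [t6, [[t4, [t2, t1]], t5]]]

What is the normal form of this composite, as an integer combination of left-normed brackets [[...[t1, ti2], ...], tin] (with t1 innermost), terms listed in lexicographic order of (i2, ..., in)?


A multilinear Lie element is pinned by t1-initial words (t1 innermost).
Composite bracket: [t3, [t6, [[t4, [t2, t1]], t5]]]
Applying ab - ba throughout gives 32 signed words (2^5 = 32).
Words beginning with t1 determine it all:
  from t1t2t4t5t6t3, sign +1: term +[[[[[t1, t2], t4], t5], t6], t3]

[[[[[t1, t2], t4], t5], t6], t3]


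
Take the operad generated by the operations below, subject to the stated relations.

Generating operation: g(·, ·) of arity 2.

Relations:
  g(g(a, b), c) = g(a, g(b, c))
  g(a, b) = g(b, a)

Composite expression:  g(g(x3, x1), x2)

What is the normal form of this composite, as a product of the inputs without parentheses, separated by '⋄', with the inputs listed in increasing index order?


x1 ⋄ x2 ⋄ x3

Reordering under g is free, so list the x-inputs canonically.
g(x3, x1) collapses to x3 ⋄ x1
g(g(x3, x1), x2) collapses to x3 ⋄ x1 ⋄ x2
putting the inputs in ascending order: x1 ⋄ x2 ⋄ x3


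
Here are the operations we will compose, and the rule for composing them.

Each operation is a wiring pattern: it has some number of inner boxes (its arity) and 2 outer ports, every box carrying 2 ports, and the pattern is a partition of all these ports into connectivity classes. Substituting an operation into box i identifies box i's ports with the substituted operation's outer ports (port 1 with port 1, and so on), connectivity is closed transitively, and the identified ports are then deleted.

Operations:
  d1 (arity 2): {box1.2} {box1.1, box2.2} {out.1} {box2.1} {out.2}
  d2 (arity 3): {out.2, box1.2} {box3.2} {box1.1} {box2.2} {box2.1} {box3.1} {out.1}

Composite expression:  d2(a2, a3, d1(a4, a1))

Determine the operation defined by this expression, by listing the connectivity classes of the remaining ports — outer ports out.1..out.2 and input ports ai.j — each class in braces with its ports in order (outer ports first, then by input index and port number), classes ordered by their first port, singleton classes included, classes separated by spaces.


{out.1} {out.2, a2.2} {a1.1} {a1.2, a4.1} {a2.1} {a3.1} {a3.2} {a4.2}


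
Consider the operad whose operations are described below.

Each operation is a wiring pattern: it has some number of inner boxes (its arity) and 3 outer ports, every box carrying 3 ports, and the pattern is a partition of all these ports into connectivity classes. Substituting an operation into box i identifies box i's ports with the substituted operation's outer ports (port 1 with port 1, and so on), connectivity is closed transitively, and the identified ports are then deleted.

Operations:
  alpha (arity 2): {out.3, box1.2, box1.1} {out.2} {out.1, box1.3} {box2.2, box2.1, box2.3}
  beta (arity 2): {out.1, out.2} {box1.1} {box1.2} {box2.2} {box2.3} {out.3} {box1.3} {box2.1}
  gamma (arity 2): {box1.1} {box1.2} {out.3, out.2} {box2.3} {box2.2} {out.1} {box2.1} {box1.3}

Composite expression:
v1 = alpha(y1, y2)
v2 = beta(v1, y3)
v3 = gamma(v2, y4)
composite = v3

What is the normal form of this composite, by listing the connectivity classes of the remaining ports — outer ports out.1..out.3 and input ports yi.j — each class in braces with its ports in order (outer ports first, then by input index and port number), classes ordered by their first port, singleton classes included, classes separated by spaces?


{out.1} {out.2, out.3} {y1.1, y1.2} {y1.3} {y2.1, y2.2, y2.3} {y3.1} {y3.2} {y3.3} {y4.1} {y4.2} {y4.3}

After gluing at gamma, chains via deleted ports link the y-ports.
the subtree at alpha composes to {out.1, y1.3} {out.2} {out.3, y1.1, y1.2} {y2.1, y2.2, y2.3} on (y1, y2); out.j = own outer ports
the subtree at beta composes to {out.1, out.2} {out.3} {y1.1, y1.2} {y1.3} {y2.1, y2.2, y2.3} {y3.1} {y3.2} {y3.3} on (y1, y2, y3); out.j = own outer ports
the subtree at gamma composes to {out.1} {out.2, out.3} {y1.1, y1.2} {y1.3} {y2.1, y2.2, y2.3} {y3.1} {y3.2} {y3.3} {y4.1} {y4.2} {y4.3} on (y1, y2, y3, y4); out.j = own outer ports


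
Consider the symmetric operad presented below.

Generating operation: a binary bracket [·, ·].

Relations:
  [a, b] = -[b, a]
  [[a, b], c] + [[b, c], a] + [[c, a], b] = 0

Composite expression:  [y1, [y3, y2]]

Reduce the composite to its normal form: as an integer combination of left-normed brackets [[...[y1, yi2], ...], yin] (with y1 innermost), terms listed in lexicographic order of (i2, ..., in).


Skip Jacobi rewriting: expand, keep y1-initial words, read off terms.
Composite bracket: [y1, [y3, y2]]
Full expansion: 4 signed words from ab - ba (2^2 = 4).
Only words starting with y1 matter:
  word y1y2y3 has sign -1, contributing -[[y1, y2], y3]
  word y1y3y2 has sign +1, contributing +[[y1, y3], y2]

-[[y1, y2], y3] + [[y1, y3], y2]


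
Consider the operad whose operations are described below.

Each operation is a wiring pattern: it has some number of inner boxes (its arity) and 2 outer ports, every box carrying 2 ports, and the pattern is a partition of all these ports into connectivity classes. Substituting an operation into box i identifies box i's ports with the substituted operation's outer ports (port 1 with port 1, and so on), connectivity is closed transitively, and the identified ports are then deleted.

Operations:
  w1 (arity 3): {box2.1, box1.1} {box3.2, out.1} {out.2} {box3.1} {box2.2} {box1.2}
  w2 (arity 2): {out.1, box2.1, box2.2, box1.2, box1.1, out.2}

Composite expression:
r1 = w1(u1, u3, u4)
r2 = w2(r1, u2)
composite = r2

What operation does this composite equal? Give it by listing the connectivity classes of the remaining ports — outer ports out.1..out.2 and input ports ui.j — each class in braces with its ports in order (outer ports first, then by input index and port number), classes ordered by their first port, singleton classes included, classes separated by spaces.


{out.1, out.2, u2.1, u2.2, u4.2} {u1.1, u3.1} {u1.2} {u3.2} {u4.1}

Treat the ports identified at w2 as solder joints: merge, then drop.
composing w1 on (u1, u3, u4), with out.j its own outer ports: {out.1, u4.2} {out.2} {u1.1, u3.1} {u1.2} {u3.2} {u4.1}
composing w2 on (u1, u3, u4, u2), with out.j its own outer ports: {out.1, out.2, u2.1, u2.2, u4.2} {u1.1, u3.1} {u1.2} {u3.2} {u4.1}


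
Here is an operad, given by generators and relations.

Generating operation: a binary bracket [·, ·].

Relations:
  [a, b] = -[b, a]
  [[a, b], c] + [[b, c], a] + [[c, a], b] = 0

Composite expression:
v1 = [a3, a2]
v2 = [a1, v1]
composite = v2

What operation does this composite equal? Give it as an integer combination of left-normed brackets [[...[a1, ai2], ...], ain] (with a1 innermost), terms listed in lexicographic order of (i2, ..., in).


-[[a1, a2], a3] + [[a1, a3], a2]

In the tensor algebra, words opening a1 carry the a1-anchored form.
Composite bracket: [a1, [a3, a2]]
Full expansion: 4 signed words from ab - ba (2^2 = 4).
Words beginning with a1 determine it all:
  sign of a1a2a3 is -1, so it contributes -[[a1, a2], a3]
  sign of a1a3a2 is +1, so it contributes +[[a1, a3], a2]


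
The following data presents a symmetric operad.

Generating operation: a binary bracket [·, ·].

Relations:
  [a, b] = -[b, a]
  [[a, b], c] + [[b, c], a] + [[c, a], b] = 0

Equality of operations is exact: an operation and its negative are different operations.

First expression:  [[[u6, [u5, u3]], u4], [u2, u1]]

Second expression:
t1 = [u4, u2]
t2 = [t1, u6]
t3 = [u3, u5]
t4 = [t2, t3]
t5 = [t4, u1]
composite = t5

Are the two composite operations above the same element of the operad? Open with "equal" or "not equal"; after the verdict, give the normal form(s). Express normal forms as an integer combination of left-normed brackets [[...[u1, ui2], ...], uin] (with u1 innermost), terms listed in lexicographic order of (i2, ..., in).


not equal — first [[[[[u1, u2], u3], u5], u6], u4] - [[[[[u1, u2], u4], u3], u5], u6] + [[[[[u1, u2], u4], u5], u3], u6] + [[[[[u1, u2], u4], u6], u3], u5] - [[[[[u1, u2], u4], u6], u5], u3] - [[[[[u1, u2], u5], u3], u6], u4] - [[[[[u1, u2], u6], u3], u5], u4] + [[[[[u1, u2], u6], u5], u3], u4], second [[[[[u1, u2], u4], u6], u3], u5] - [[[[[u1, u2], u4], u6], u5], u3] - [[[[[u1, u3], u5], u2], u4], u6] + [[[[[u1, u3], u5], u4], u2], u6] + [[[[[u1, u3], u5], u6], u2], u4] - [[[[[u1, u3], u5], u6], u4], u2] - [[[[[u1, u4], u2], u6], u3], u5] + [[[[[u1, u4], u2], u6], u5], u3] + [[[[[u1, u5], u3], u2], u4], u6] - [[[[[u1, u5], u3], u4], u2], u6] - [[[[[u1, u5], u3], u6], u2], u4] + [[[[[u1, u5], u3], u6], u4], u2] - [[[[[u1, u6], u2], u4], u3], u5] + [[[[[u1, u6], u2], u4], u5], u3] + [[[[[u1, u6], u4], u2], u3], u5] - [[[[[u1, u6], u4], u2], u5], u3]

The first expression, normalized: [[[[[u1, u2], u3], u5], u6], u4] - [[[[[u1, u2], u4], u3], u5], u6] + [[[[[u1, u2], u4], u5], u3], u6] + [[[[[u1, u2], u4], u6], u3], u5] - [[[[[u1, u2], u4], u6], u5], u3] - [[[[[u1, u2], u5], u3], u6], u4] - [[[[[u1, u2], u6], u3], u5], u4] + [[[[[u1, u2], u6], u5], u3], u4]
The second expression, normalized: [[[[[u1, u2], u4], u6], u3], u5] - [[[[[u1, u2], u4], u6], u5], u3] - [[[[[u1, u3], u5], u2], u4], u6] + [[[[[u1, u3], u5], u4], u2], u6] + [[[[[u1, u3], u5], u6], u2], u4] - [[[[[u1, u3], u5], u6], u4], u2] - [[[[[u1, u4], u2], u6], u3], u5] + [[[[[u1, u4], u2], u6], u5], u3] + [[[[[u1, u5], u3], u2], u4], u6] - [[[[[u1, u5], u3], u4], u2], u6] - [[[[[u1, u5], u3], u6], u2], u4] + [[[[[u1, u5], u3], u6], u4], u2] - [[[[[u1, u6], u2], u4], u3], u5] + [[[[[u1, u6], u2], u4], u5], u3] + [[[[[u1, u6], u4], u2], u3], u5] - [[[[[u1, u6], u4], u2], u5], u3]
The normal forms differ: not equal.


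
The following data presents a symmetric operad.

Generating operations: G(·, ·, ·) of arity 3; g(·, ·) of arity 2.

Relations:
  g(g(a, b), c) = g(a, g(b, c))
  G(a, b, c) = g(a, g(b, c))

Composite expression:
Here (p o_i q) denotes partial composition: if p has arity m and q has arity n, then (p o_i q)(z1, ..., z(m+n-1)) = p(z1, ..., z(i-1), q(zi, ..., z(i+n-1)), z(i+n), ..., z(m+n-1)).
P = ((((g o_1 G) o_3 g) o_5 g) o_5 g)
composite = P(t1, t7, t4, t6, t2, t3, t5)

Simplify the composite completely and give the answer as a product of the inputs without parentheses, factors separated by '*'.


t1 * t7 * t4 * t6 * t2 * t3 * t5

Under associativity of g, the answer is the t's in reading order.
g(t4, t6) reduces to t4 * t6
G(t1, t7, g(t4, t6)) reduces to t1 * t7 * t4 * t6
g(t2, t3) reduces to t2 * t3
g(g(t2, t3), t5) reduces to t2 * t3 * t5
g(G(t1, t7, g(t4, t6)), g(g(t2, t3), t5)) reduces to t1 * t7 * t4 * t6 * t2 * t3 * t5


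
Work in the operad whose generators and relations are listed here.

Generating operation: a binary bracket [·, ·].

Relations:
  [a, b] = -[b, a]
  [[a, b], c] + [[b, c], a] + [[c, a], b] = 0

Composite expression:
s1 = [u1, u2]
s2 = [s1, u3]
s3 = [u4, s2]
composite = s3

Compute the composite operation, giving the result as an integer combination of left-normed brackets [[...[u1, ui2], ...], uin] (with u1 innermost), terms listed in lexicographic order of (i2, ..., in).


-[[[u1, u2], u3], u4]


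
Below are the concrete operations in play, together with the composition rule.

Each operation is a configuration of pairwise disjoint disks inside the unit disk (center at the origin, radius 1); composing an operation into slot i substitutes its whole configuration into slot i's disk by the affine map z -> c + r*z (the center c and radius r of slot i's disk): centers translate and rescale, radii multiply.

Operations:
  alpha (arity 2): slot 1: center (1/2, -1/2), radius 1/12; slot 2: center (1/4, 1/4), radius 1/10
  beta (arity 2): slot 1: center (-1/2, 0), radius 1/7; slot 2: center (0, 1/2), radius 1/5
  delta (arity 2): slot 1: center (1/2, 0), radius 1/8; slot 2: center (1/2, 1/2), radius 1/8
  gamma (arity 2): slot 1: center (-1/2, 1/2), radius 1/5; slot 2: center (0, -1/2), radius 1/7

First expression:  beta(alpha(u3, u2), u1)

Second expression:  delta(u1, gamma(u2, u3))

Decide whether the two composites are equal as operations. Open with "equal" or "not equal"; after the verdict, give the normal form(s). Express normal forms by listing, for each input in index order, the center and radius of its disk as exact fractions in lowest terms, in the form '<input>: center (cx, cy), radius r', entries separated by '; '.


not equal; first: u1: center (0, 1/2), radius 1/5; u2: center (-13/28, 1/28), radius 1/70; u3: center (-3/7, -1/14), radius 1/84; second: u1: center (1/2, 0), radius 1/8; u2: center (7/16, 9/16), radius 1/40; u3: center (1/2, 7/16), radius 1/56

The first expression, normalized: u1: center (0, 1/2), radius 1/5; u2: center (-13/28, 1/28), radius 1/70; u3: center (-3/7, -1/14), radius 1/84
The second expression, normalized: u1: center (1/2, 0), radius 1/8; u2: center (7/16, 9/16), radius 1/40; u3: center (1/2, 7/16), radius 1/56
Distinct normal forms: not equal.


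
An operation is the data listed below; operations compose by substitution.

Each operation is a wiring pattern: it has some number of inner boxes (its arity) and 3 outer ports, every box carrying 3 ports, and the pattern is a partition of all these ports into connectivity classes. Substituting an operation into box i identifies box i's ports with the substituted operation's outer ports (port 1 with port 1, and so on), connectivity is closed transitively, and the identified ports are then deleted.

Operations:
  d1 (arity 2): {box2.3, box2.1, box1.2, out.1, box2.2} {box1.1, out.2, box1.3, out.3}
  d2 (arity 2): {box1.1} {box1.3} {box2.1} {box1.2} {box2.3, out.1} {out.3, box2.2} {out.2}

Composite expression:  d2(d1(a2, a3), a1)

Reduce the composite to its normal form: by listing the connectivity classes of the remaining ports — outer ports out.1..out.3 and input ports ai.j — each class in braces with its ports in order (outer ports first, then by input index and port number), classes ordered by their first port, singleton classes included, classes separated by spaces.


After gluing at d2, chains via deleted ports link the a-ports.
stage d1: inputs (a2, a3), connectivity {out.1, a2.2, a3.1, a3.2, a3.3} {out.2, out.3, a2.1, a2.3}, out.j its boundary
stage d2: inputs (a2, a3, a1), connectivity {out.1, a1.3} {out.2} {out.3, a1.2} {a1.1} {a2.1, a2.3} {a2.2, a3.1, a3.2, a3.3}, out.j its boundary

{out.1, a1.3} {out.2} {out.3, a1.2} {a1.1} {a2.1, a2.3} {a2.2, a3.1, a3.2, a3.3}


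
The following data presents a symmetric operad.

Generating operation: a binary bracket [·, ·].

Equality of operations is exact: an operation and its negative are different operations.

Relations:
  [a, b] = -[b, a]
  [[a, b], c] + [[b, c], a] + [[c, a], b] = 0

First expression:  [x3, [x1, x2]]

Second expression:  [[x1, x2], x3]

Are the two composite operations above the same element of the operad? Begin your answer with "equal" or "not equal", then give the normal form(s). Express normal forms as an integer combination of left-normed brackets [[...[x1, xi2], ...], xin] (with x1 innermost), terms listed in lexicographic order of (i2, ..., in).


not equal; the first gives -[[x1, x2], x3] and the second [[x1, x2], x3]

The first composite normalizes to -[[x1, x2], x3]
The second composite normalizes to [[x1, x2], x3]
Distinct normal forms: not equal.


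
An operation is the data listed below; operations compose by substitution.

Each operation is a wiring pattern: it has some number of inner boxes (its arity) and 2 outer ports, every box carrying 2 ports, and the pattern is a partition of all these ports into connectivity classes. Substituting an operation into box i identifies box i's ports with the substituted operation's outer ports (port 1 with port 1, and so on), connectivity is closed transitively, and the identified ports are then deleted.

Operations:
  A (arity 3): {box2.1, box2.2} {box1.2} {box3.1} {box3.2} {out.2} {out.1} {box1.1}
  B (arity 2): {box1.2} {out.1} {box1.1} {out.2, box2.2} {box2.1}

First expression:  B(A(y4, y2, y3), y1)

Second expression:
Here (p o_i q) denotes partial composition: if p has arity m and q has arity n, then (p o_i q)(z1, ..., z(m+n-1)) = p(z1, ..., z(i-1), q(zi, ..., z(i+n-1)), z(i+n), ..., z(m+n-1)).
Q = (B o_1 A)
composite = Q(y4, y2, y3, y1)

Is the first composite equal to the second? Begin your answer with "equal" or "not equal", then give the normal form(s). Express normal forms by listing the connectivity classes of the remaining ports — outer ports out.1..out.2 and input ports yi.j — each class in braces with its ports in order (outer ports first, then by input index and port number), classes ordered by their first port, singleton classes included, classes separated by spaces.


equal; both compose to {out.1} {out.2, y1.2} {y1.1} {y2.1, y2.2} {y3.1} {y3.2} {y4.1} {y4.2}

The first composite normalizes to {out.1} {out.2, y1.2} {y1.1} {y2.1, y2.2} {y3.1} {y3.2} {y4.1} {y4.2}
The second composite normalizes to {out.1} {out.2, y1.2} {y1.1} {y2.1, y2.2} {y3.1} {y3.2} {y4.1} {y4.2}
The forms coincide; equal.


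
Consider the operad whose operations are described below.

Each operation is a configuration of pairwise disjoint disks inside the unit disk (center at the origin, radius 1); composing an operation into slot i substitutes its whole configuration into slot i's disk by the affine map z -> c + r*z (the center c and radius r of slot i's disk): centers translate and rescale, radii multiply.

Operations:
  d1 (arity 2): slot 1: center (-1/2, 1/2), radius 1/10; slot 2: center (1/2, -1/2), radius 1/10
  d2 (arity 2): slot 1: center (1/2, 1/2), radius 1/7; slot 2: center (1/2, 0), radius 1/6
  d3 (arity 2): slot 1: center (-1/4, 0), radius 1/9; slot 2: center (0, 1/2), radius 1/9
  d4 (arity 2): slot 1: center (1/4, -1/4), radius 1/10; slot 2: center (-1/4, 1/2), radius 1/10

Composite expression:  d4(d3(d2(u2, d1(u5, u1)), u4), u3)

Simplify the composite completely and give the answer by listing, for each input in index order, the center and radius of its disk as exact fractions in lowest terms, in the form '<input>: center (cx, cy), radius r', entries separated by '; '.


u1: center (25/108, -271/1080), radius 1/5400; u2: center (83/360, -11/45), radius 1/630; u3: center (-1/4, 1/2), radius 1/10; u4: center (1/4, -1/5), radius 1/90; u5: center (31/135, -269/1080), radius 1/5400

Nesting under d4 composes maps z -> c + r*z down each u-path.
u2: after 3 affine steps, its disk has center (83/360, -11/45), radius 1/630
u5: after 4 affine steps, its disk has center (31/135, -269/1080), radius 1/5400
u1: after 4 affine steps, its disk has center (25/108, -271/1080), radius 1/5400
u4: after 2 affine steps, its disk has center (1/4, -1/5), radius 1/90
u3: after 1 affine step, its disk has center (-1/4, 1/2), radius 1/10


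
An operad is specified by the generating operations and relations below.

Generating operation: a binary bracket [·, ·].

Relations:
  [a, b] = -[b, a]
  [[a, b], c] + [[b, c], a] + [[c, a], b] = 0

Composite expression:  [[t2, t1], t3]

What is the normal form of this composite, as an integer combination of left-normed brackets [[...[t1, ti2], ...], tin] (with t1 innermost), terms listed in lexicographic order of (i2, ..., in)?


-[[t1, t2], t3]


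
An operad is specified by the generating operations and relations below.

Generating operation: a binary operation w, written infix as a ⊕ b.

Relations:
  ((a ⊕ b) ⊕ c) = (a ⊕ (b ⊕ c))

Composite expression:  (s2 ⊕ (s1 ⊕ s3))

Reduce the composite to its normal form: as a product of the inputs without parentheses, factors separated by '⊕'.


s2 ⊕ s1 ⊕ s3

Every regrouping of w is equal, so read the s-inputs in written order.
(s1 ⊕ s3) flattens to s1 ⊕ s3
(s2 ⊕ (s1 ⊕ s3)) flattens to s2 ⊕ s1 ⊕ s3


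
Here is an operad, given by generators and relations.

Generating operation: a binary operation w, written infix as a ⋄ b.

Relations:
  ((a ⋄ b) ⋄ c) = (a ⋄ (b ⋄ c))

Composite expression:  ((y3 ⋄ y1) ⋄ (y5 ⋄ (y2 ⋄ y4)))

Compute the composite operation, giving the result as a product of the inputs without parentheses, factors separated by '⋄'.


y3 ⋄ y1 ⋄ y5 ⋄ y2 ⋄ y4

The w-tree's shape is irrelevant; the y-reading-order decides.
(y3 ⋄ y1) spells out as y3 ⋄ y1
(y2 ⋄ y4) spells out as y2 ⋄ y4
(y5 ⋄ (y2 ⋄ y4)) spells out as y5 ⋄ y2 ⋄ y4
((y3 ⋄ y1) ⋄ (y5 ⋄ (y2 ⋄ y4))) spells out as y3 ⋄ y1 ⋄ y5 ⋄ y2 ⋄ y4


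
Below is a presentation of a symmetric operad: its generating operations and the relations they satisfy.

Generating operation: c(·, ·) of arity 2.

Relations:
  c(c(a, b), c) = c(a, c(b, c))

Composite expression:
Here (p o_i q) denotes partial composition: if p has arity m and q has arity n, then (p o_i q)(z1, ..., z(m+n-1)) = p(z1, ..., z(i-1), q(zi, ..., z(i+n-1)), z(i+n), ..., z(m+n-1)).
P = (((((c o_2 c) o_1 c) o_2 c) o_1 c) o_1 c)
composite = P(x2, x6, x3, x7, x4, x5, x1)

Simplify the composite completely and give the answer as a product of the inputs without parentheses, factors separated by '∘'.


x2 ∘ x6 ∘ x3 ∘ x7 ∘ x4 ∘ x5 ∘ x1


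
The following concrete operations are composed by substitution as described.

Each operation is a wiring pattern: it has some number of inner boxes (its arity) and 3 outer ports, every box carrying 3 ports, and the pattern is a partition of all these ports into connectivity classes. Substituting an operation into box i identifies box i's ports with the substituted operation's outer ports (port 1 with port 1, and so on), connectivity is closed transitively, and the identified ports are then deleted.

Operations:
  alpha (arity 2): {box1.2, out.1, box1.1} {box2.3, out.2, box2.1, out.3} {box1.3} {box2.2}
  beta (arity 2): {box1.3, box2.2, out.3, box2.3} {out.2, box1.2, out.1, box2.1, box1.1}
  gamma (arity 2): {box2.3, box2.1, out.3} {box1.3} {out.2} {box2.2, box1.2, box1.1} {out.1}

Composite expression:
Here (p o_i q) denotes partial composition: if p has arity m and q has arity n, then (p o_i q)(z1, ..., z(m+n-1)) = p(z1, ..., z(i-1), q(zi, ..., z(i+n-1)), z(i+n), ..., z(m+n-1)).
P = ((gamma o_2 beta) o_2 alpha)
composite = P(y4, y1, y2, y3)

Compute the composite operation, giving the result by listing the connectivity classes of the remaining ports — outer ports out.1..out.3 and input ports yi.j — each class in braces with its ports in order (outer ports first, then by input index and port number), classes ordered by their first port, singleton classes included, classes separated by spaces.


{out.1} {out.2} {out.3, y1.1, y1.2, y2.1, y2.3, y3.1, y3.2, y3.3, y4.1, y4.2} {y1.3} {y2.2} {y4.3}


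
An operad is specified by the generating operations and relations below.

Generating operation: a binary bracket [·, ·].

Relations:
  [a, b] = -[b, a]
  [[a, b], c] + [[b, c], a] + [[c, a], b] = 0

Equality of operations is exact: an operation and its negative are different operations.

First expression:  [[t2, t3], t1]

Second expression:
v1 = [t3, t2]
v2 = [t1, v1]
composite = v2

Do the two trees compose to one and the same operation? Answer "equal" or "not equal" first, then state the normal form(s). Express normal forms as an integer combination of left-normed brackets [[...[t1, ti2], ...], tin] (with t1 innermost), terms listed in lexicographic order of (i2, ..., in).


The first expression, normalized: -[[t1, t2], t3] + [[t1, t3], t2]
The second expression, normalized: -[[t1, t2], t3] + [[t1, t3], t2]
The normal forms match — equal.

equal — both sides give -[[t1, t2], t3] + [[t1, t3], t2]


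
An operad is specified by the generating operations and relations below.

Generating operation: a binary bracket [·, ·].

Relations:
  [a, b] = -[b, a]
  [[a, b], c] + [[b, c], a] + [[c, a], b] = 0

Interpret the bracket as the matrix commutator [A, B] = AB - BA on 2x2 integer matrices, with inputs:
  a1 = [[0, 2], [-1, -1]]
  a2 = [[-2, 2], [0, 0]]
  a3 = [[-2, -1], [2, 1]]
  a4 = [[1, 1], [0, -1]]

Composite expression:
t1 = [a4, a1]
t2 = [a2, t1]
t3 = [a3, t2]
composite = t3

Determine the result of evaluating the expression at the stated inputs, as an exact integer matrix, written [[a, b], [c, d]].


[a4, a1] = [[-1, 3], [2, 1]]
[a2, [a4, a1]] = [[4, -2], [4, -4]]
[a3, [a2, [a4, a1]]] = [[0, 14], [28, 0]]

[[0, 14], [28, 0]]


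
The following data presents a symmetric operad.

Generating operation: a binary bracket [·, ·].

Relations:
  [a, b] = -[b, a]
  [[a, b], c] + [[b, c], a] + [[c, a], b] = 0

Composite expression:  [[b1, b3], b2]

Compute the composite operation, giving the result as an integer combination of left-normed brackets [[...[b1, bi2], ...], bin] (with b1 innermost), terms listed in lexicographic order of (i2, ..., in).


[[b1, b3], b2]

A multilinear Lie element is pinned by b1-initial words (b1 innermost).
Composite bracket: [[b1, b3], b2]
Each bracket splits as ab - ba, giving 4 signed words (2^2 = 4).
Words beginning with b1 determine it all:
  word b1b3b2 has sign +1, contributing +[[b1, b3], b2]


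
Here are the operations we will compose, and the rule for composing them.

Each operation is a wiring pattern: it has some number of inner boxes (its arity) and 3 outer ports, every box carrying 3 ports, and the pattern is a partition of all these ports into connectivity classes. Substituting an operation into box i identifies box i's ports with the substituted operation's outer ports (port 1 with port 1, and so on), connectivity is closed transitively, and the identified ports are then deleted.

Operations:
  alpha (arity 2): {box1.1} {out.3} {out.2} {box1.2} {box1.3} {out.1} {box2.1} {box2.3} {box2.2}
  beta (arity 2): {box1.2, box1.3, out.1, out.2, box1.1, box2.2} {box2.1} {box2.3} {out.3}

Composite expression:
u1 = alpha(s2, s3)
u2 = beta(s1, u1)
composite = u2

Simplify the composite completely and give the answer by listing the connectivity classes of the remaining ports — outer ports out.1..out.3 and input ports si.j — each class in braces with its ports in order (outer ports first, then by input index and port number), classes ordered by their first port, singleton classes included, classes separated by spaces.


{out.1, out.2, s1.1, s1.2, s1.3} {out.3} {s2.1} {s2.2} {s2.3} {s3.1} {s3.2} {s3.3}

Two ports join when wires chain via beta-identified ports.
through alpha, on inputs (s2, s3): {out.1} {out.2} {out.3} {s2.1} {s2.2} {s2.3} {s3.1} {s3.2} {s3.3} (out.j = stage outer ports)
through beta, on inputs (s1, s2, s3): {out.1, out.2, s1.1, s1.2, s1.3} {out.3} {s2.1} {s2.2} {s2.3} {s3.1} {s3.2} {s3.3} (out.j = stage outer ports)


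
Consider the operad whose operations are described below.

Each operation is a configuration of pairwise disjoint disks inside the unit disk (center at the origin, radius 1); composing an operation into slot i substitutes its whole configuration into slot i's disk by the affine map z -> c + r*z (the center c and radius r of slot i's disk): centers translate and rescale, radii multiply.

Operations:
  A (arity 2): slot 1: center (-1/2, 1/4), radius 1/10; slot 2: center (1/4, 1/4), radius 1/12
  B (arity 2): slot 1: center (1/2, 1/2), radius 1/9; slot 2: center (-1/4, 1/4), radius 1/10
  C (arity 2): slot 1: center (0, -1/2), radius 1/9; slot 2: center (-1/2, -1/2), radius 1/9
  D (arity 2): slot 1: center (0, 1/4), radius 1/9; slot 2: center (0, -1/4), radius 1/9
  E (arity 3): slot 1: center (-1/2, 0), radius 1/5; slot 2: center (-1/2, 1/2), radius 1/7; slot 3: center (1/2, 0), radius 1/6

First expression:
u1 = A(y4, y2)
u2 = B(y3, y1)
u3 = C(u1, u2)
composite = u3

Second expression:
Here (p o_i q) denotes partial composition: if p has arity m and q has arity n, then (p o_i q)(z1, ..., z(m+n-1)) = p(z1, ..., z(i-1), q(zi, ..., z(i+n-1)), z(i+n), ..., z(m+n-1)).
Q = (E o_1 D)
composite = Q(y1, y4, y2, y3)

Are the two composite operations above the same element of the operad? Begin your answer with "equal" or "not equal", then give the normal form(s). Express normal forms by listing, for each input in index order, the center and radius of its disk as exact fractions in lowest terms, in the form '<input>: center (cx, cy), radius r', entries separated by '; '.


The first composite normalizes to y1: center (-19/36, -17/36), radius 1/90; y2: center (1/36, -17/36), radius 1/108; y3: center (-4/9, -4/9), radius 1/81; y4: center (-1/18, -17/36), radius 1/90
The second composite normalizes to y1: center (-1/2, 1/20), radius 1/45; y2: center (-1/2, 1/2), radius 1/7; y3: center (1/2, 0), radius 1/6; y4: center (-1/2, -1/20), radius 1/45
Distinct normal forms: not equal.

not equal — first y1: center (-19/36, -17/36), radius 1/90; y2: center (1/36, -17/36), radius 1/108; y3: center (-4/9, -4/9), radius 1/81; y4: center (-1/18, -17/36), radius 1/90, second y1: center (-1/2, 1/20), radius 1/45; y2: center (-1/2, 1/2), radius 1/7; y3: center (1/2, 0), radius 1/6; y4: center (-1/2, -1/20), radius 1/45


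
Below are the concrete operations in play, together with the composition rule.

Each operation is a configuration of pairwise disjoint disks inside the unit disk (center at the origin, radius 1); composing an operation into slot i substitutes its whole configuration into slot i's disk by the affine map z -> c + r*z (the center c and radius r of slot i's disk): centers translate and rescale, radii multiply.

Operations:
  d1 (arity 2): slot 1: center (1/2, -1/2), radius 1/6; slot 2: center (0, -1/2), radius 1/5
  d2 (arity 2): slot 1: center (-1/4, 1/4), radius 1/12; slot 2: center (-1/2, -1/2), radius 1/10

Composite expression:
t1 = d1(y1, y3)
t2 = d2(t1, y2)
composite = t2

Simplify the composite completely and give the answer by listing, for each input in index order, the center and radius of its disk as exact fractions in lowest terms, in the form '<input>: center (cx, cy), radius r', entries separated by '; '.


y1: center (-5/24, 5/24), radius 1/72; y2: center (-1/2, -1/2), radius 1/10; y3: center (-1/4, 5/24), radius 1/60

Follow each y-input down from d2: c' goes to c + r*c', radius to r*r'.
tracing y1 down its 2-map path: center (-5/24, 5/24), radius 1/72
tracing y3 down its 2-map path: center (-1/4, 5/24), radius 1/60
tracing y2 down its 1-map path: center (-1/2, -1/2), radius 1/10


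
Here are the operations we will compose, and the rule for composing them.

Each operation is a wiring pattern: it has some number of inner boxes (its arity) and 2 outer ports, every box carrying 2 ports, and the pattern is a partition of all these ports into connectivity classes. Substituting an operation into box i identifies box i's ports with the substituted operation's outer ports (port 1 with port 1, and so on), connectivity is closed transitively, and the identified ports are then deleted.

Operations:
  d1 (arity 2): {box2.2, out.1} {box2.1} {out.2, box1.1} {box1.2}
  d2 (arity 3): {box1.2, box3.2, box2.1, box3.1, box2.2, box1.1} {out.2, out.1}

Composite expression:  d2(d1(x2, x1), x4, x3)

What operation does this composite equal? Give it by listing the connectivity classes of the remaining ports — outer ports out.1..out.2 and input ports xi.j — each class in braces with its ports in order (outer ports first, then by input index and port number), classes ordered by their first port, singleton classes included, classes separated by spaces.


{out.1, out.2} {x1.1} {x1.2, x2.1, x3.1, x3.2, x4.1, x4.2} {x2.2}


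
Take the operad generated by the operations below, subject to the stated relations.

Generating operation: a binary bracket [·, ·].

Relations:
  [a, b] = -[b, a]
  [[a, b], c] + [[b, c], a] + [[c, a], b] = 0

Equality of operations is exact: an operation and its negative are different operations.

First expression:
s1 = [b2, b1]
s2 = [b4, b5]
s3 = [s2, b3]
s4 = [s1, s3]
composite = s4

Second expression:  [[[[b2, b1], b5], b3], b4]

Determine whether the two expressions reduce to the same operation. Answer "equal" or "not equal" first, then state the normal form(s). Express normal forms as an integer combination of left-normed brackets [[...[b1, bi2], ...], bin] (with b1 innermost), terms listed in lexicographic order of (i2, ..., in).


not equal: they reduce to [[[[b1, b2], b3], b4], b5] - [[[[b1, b2], b3], b5], b4] - [[[[b1, b2], b4], b5], b3] + [[[[b1, b2], b5], b4], b3] and -[[[[b1, b2], b5], b3], b4]


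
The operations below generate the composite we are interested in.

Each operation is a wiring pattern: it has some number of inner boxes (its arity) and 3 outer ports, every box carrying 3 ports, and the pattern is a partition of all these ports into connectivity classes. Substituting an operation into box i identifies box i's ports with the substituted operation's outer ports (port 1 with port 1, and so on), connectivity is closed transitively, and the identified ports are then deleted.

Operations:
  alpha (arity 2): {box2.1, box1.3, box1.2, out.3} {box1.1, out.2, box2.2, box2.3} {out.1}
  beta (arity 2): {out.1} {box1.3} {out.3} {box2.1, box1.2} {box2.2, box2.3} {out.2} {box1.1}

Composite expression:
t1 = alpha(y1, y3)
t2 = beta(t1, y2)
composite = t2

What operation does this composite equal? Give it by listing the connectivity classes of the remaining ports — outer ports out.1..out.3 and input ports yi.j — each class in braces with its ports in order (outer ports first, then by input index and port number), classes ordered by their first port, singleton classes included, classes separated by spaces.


{out.1} {out.2} {out.3} {y1.1, y2.1, y3.2, y3.3} {y1.2, y1.3, y3.1} {y2.2, y2.3}

Substituting into beta glues patterns; closure does the rest.
stage alpha: inputs (y1, y3), connectivity {out.1} {out.2, y1.1, y3.2, y3.3} {out.3, y1.2, y1.3, y3.1}, out.j its boundary
stage beta: inputs (y1, y3, y2), connectivity {out.1} {out.2} {out.3} {y1.1, y2.1, y3.2, y3.3} {y1.2, y1.3, y3.1} {y2.2, y2.3}, out.j its boundary


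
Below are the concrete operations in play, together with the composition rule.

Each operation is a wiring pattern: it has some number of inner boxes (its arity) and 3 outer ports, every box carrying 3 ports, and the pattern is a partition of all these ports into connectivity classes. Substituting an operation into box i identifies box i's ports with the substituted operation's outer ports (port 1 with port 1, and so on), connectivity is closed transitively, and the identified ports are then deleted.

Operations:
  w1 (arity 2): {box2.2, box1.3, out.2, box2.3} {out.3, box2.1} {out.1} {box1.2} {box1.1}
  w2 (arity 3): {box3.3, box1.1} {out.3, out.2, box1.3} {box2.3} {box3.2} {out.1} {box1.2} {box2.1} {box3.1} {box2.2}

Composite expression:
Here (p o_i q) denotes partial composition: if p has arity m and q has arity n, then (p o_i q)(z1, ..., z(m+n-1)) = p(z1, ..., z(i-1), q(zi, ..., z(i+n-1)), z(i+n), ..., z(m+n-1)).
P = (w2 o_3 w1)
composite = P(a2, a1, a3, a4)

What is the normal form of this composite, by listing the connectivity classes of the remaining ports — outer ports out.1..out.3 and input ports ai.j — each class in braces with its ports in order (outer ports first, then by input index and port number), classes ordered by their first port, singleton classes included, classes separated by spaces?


{out.1} {out.2, out.3, a2.3} {a1.1} {a1.2} {a1.3} {a2.1, a4.1} {a2.2} {a3.1} {a3.2} {a3.3, a4.2, a4.3}

Substituting into w2 glues patterns; closure does the rest.
w1 over (a3, a4) gives {out.1} {out.2, a3.3, a4.2, a4.3} {out.3, a4.1} {a3.1} {a3.2}, out.j being that stage's outer ports
w2 over (a2, a1, a3, a4) gives {out.1} {out.2, out.3, a2.3} {a1.1} {a1.2} {a1.3} {a2.1, a4.1} {a2.2} {a3.1} {a3.2} {a3.3, a4.2, a4.3}, out.j being that stage's outer ports


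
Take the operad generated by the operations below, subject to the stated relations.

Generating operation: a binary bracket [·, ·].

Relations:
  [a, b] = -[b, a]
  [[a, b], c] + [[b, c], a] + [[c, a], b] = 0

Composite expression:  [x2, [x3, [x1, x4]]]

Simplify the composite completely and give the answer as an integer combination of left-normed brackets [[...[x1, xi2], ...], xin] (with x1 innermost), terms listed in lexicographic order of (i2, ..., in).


Skip Jacobi rewriting: expand, keep x1-initial words, read off terms.
Composite bracket: [x2, [x3, [x1, x4]]]
Applying ab - ba throughout gives 8 signed words (2^3 = 8).
Words beginning with x1 determine it all:
  from x1x4x3x2, sign +1: term +[[[x1, x4], x3], x2]

[[[x1, x4], x3], x2]


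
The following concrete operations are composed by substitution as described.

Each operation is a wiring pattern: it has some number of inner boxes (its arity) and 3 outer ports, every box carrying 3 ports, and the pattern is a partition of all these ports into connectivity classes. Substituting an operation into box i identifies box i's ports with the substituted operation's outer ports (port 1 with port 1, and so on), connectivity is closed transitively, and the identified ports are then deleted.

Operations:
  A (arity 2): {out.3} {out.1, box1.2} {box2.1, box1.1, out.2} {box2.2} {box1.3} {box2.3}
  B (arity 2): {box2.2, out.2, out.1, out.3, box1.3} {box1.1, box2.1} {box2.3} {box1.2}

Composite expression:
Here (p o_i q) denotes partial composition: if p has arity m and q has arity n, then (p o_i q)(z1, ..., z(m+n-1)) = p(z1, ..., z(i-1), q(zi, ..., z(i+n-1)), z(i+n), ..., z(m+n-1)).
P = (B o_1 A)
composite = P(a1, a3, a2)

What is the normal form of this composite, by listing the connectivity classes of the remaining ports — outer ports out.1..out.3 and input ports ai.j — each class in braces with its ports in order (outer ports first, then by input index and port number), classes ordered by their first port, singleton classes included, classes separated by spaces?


{out.1, out.2, out.3, a2.2} {a1.1, a3.1} {a1.2, a2.1} {a1.3} {a2.3} {a3.2} {a3.3}

Reachability decides: close wires over B-identified ports.
through A, on inputs (a1, a3): {out.1, a1.2} {out.2, a1.1, a3.1} {out.3} {a1.3} {a3.2} {a3.3} (out.j = stage outer ports)
through B, on inputs (a1, a3, a2): {out.1, out.2, out.3, a2.2} {a1.1, a3.1} {a1.2, a2.1} {a1.3} {a2.3} {a3.2} {a3.3} (out.j = stage outer ports)
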